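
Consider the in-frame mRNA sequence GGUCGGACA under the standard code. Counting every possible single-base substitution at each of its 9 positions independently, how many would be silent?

10

Codon 1 (GGU, Gly): 3 synonymous substitutions.
Codon 2 (CGG, Arg): 4 synonymous substitutions.
Codon 3 (ACA, Thr): 3 synonymous substitutions.
Total: 3 + 4 + 3 = 10.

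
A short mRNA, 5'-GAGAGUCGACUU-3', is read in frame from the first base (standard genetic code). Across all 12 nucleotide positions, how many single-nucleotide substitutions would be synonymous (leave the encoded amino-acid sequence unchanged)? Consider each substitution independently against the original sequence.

9

Codon 1 (GAG, Glu): 1 synonymous substitution.
Codon 2 (AGU, Ser): 1 synonymous substitution.
Codon 3 (CGA, Arg): 4 synonymous substitutions.
Codon 4 (CUU, Leu): 3 synonymous substitutions.
Total: 1 + 1 + 4 + 3 = 9.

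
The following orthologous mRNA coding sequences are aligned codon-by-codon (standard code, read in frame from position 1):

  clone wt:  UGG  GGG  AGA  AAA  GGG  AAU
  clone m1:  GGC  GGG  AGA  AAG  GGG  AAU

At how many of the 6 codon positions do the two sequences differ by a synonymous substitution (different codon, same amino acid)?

1

Codon 1: UGG Trp / GGC Gly — nonsynonymous.
Codon 2: GGG Gly / GGG Gly — identical.
Codon 3: AGA Arg / AGA Arg — identical.
Codon 4: AAA Lys / AAG Lys — synonymous.
Codon 5: GGG Gly / GGG Gly — identical.
Codon 6: AAU Asn / AAU Asn — identical.
Synonymous differences: 1.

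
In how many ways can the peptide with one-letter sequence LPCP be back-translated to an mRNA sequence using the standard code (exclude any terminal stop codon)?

Leu: 6 codons.
Pro: 4 codons.
Cys: 2 codons.
Pro: 4 codons.
6 × 4 × 2 × 4 = 192.

192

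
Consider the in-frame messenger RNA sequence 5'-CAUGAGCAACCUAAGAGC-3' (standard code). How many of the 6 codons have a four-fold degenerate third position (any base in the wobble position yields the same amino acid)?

1

Codon 1 CAU (His): third position 2-fold.
Codon 2 GAG (Glu): third position 2-fold.
Codon 3 CAA (Gln): third position 2-fold.
Codon 4 CCU (Pro): third position 4-fold.
Codon 5 AAG (Lys): third position 2-fold.
Codon 6 AGC (Ser): third position 2-fold.
Four-fold degenerate third positions: 1.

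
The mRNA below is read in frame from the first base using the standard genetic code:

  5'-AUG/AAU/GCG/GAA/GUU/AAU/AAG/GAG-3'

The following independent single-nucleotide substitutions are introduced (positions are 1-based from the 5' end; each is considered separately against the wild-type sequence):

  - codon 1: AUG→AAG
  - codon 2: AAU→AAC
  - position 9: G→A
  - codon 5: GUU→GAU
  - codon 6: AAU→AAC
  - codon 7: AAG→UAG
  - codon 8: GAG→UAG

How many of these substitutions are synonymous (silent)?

Codon 1: AUG (Met) → AAG (Lys) — missense.
Codon 2: AAU (Asn) → AAC (Asn) — synonymous.
Codon 3: GCG (Ala) → GCA (Ala) — synonymous.
Codon 5: GUU (Val) → GAU (Asp) — missense.
Codon 6: AAU (Asn) → AAC (Asn) — synonymous.
Codon 7: AAG (Lys) → UAG (Stop) — nonsense.
Codon 8: GAG (Glu) → UAG (Stop) — nonsense.
Synonymous: 3 of 7.

3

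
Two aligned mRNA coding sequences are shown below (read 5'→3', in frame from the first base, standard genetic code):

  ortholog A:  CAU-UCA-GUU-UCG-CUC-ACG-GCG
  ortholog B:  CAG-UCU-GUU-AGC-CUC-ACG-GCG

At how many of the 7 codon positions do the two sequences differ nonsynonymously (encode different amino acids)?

1

Codon 1: CAU His / CAG Gln — nonsynonymous.
Codon 2: UCA Ser / UCU Ser — synonymous.
Codon 3: GUU Val / GUU Val — identical.
Codon 4: UCG Ser / AGC Ser — synonymous.
Codon 5: CUC Leu / CUC Leu — identical.
Codon 6: ACG Thr / ACG Thr — identical.
Codon 7: GCG Ala / GCG Ala — identical.
Nonsynonymous differences: 1.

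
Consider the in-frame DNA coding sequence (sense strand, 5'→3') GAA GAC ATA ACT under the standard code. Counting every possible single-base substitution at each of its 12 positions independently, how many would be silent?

7

Codon 1 (GAA, Glu): 1 synonymous substitution.
Codon 2 (GAC, Asp): 1 synonymous substitution.
Codon 3 (ATA, Ile): 2 synonymous substitutions.
Codon 4 (ACT, Thr): 3 synonymous substitutions.
Total: 1 + 1 + 2 + 3 = 7.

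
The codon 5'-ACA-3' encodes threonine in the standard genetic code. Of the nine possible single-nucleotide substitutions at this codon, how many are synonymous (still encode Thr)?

Position 1: none → 0 synonymous.
Position 2: none → 0 synonymous.
Position 3: ACU, ACC, ACG → 3 synonymous.
Total: 0 + 0 + 3 = 3.

3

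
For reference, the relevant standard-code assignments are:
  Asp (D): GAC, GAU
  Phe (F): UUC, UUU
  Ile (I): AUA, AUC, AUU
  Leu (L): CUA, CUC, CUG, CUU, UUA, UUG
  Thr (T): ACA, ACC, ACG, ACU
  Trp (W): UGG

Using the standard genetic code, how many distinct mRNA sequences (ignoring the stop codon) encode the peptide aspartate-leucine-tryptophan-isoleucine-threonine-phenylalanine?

Asp: 2 codons.
Leu: 6 codons.
Trp: 1 codon.
Ile: 3 codons.
Thr: 4 codons.
Phe: 2 codons.
2 × 6 × 1 × 3 × 4 × 2 = 288.

288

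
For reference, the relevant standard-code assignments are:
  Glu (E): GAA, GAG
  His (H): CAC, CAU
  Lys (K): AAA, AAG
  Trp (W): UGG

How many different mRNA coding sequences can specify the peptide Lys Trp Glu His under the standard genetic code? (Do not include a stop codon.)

8

Lys: 2 codons.
Trp: 1 codon.
Glu: 2 codons.
His: 2 codons.
2 × 1 × 2 × 2 = 8.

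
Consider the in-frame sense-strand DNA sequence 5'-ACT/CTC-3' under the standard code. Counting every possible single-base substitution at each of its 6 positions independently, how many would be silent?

Codon 1 (ACT, Thr): 3 synonymous substitutions.
Codon 2 (CTC, Leu): 3 synonymous substitutions.
Total: 3 + 3 = 6.

6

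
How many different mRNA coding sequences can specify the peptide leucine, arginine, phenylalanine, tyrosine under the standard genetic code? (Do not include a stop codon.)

144

Leu: 6 codons.
Arg: 6 codons.
Phe: 2 codons.
Tyr: 2 codons.
6 × 6 × 2 × 2 = 144.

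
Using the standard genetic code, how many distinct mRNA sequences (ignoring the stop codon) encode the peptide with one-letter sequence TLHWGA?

Thr: 4 codons.
Leu: 6 codons.
His: 2 codons.
Trp: 1 codon.
Gly: 4 codons.
Ala: 4 codons.
4 × 6 × 2 × 1 × 4 × 4 = 768.

768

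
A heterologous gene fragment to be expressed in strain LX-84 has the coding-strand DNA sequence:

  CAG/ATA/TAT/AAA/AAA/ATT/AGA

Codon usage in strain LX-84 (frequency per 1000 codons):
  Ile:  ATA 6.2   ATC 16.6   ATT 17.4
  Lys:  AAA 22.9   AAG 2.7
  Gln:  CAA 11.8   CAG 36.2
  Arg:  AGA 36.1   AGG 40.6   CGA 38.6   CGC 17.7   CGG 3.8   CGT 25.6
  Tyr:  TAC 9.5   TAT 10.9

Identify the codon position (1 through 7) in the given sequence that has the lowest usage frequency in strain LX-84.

Codon 1 CAG (Gln): 36.2 per 1000.
Codon 2 ATA (Ile): 6.2 per 1000.
Codon 3 TAT (Tyr): 10.9 per 1000.
Codon 4 AAA (Lys): 22.9 per 1000.
Codon 5 AAA (Lys): 22.9 per 1000.
Codon 6 ATT (Ile): 17.4 per 1000.
Codon 7 AGA (Arg): 36.1 per 1000.
Lowest frequency is 6.2 at codon 2.

2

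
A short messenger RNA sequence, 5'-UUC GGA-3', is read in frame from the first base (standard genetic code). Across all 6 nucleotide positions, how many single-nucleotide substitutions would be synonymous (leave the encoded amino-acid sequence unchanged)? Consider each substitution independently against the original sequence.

4

Codon 1 (UUC, Phe): 1 synonymous substitution.
Codon 2 (GGA, Gly): 3 synonymous substitutions.
Total: 1 + 3 = 4.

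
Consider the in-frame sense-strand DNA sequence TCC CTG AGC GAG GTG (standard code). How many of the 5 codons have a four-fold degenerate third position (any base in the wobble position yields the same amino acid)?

3

Codon 1 TCC (Ser): third position 4-fold.
Codon 2 CTG (Leu): third position 4-fold.
Codon 3 AGC (Ser): third position 2-fold.
Codon 4 GAG (Glu): third position 2-fold.
Codon 5 GTG (Val): third position 4-fold.
Four-fold degenerate third positions: 3.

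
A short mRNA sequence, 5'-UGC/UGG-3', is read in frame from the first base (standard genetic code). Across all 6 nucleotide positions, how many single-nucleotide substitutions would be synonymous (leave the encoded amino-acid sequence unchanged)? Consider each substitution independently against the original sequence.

Codon 1 (UGC, Cys): 1 synonymous substitution.
Codon 2 (UGG, Trp): 0 synonymous substitutions.
Total: 1 + 0 = 1.

1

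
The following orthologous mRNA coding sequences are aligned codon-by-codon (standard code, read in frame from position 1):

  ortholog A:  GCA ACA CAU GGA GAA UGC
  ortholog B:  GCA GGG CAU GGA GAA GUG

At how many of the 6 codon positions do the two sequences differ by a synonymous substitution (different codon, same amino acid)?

0

Codon 1: GCA Ala / GCA Ala — identical.
Codon 2: ACA Thr / GGG Gly — nonsynonymous.
Codon 3: CAU His / CAU His — identical.
Codon 4: GGA Gly / GGA Gly — identical.
Codon 5: GAA Glu / GAA Glu — identical.
Codon 6: UGC Cys / GUG Val — nonsynonymous.
Synonymous differences: 0.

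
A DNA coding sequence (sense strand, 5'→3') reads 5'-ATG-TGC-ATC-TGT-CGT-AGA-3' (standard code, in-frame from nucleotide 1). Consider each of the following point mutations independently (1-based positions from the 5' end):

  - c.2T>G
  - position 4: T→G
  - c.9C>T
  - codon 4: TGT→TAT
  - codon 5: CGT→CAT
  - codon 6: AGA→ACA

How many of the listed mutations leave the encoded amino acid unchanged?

Codon 1: ATG (Met) → AGG (Arg) — missense.
Codon 2: TGC (Cys) → GGC (Gly) — missense.
Codon 3: ATC (Ile) → ATT (Ile) — synonymous.
Codon 4: TGT (Cys) → TAT (Tyr) — missense.
Codon 5: CGT (Arg) → CAT (His) — missense.
Codon 6: AGA (Arg) → ACA (Thr) — missense.
Synonymous: 1 of 6.

1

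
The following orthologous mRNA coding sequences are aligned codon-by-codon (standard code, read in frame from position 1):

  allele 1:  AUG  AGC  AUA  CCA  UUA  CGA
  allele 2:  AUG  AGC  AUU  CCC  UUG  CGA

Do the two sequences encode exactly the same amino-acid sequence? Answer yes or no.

yes

Codon 1: AUG Met / AUG Met — identical.
Codon 2: AGC Ser / AGC Ser — identical.
Codon 3: AUA Ile / AUU Ile — synonymous.
Codon 4: CCA Pro / CCC Pro — synonymous.
Codon 5: UUA Leu / UUG Leu — synonymous.
Codon 6: CGA Arg / CGA Arg — identical.
Nonsynonymous differences: 0 → same protein.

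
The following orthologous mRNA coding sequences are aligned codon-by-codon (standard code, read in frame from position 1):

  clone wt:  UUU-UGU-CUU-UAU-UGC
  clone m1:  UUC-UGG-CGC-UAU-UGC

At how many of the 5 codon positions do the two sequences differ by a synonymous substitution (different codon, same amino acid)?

1

Codon 1: UUU Phe / UUC Phe — synonymous.
Codon 2: UGU Cys / UGG Trp — nonsynonymous.
Codon 3: CUU Leu / CGC Arg — nonsynonymous.
Codon 4: UAU Tyr / UAU Tyr — identical.
Codon 5: UGC Cys / UGC Cys — identical.
Synonymous differences: 1.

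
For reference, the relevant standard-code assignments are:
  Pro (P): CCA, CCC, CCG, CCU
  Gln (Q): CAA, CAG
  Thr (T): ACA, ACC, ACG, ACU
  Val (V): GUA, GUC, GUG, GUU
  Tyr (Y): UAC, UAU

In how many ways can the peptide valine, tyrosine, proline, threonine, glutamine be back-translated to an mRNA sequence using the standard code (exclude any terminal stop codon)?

Val: 4 codons.
Tyr: 2 codons.
Pro: 4 codons.
Thr: 4 codons.
Gln: 2 codons.
4 × 2 × 4 × 4 × 2 = 256.

256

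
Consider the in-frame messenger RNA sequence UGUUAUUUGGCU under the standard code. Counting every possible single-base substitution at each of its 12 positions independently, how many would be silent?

7

Codon 1 (UGU, Cys): 1 synonymous substitution.
Codon 2 (UAU, Tyr): 1 synonymous substitution.
Codon 3 (UUG, Leu): 2 synonymous substitutions.
Codon 4 (GCU, Ala): 3 synonymous substitutions.
Total: 1 + 1 + 2 + 3 = 7.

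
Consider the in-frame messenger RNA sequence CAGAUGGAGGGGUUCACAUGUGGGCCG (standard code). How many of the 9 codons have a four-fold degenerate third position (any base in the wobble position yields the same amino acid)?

Codon 1 CAG (Gln): third position 2-fold.
Codon 2 AUG (Met): third position 1-fold.
Codon 3 GAG (Glu): third position 2-fold.
Codon 4 GGG (Gly): third position 4-fold.
Codon 5 UUC (Phe): third position 2-fold.
Codon 6 ACA (Thr): third position 4-fold.
Codon 7 UGU (Cys): third position 2-fold.
Codon 8 GGG (Gly): third position 4-fold.
Codon 9 CCG (Pro): third position 4-fold.
Four-fold degenerate third positions: 4.

4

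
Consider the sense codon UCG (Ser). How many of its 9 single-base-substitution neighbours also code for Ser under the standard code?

Position 1: none → 0 synonymous.
Position 2: none → 0 synonymous.
Position 3: UCU, UCC, UCA → 3 synonymous.
Total: 0 + 0 + 3 = 3.

3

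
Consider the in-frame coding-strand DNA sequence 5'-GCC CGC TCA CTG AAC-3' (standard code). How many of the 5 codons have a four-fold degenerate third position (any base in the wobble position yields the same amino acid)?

Codon 1 GCC (Ala): third position 4-fold.
Codon 2 CGC (Arg): third position 4-fold.
Codon 3 TCA (Ser): third position 4-fold.
Codon 4 CTG (Leu): third position 4-fold.
Codon 5 AAC (Asn): third position 2-fold.
Four-fold degenerate third positions: 4.

4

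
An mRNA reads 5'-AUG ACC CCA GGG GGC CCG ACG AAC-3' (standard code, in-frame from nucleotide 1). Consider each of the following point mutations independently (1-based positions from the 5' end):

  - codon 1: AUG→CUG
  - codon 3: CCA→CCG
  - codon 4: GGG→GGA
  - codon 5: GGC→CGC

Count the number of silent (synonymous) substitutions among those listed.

2

Codon 1: AUG (Met) → CUG (Leu) — missense.
Codon 3: CCA (Pro) → CCG (Pro) — synonymous.
Codon 4: GGG (Gly) → GGA (Gly) — synonymous.
Codon 5: GGC (Gly) → CGC (Arg) — missense.
Synonymous: 2 of 4.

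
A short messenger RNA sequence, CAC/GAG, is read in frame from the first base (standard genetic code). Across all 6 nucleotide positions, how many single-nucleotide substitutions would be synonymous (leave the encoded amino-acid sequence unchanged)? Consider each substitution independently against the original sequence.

2

Codon 1 (CAC, His): 1 synonymous substitution.
Codon 2 (GAG, Glu): 1 synonymous substitution.
Total: 1 + 1 = 2.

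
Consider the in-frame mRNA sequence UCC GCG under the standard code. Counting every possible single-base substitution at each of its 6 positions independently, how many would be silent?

Codon 1 (UCC, Ser): 3 synonymous substitutions.
Codon 2 (GCG, Ala): 3 synonymous substitutions.
Total: 3 + 3 = 6.

6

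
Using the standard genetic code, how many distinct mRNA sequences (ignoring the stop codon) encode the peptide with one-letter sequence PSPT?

Pro: 4 codons.
Ser: 6 codons.
Pro: 4 codons.
Thr: 4 codons.
4 × 6 × 4 × 4 = 384.

384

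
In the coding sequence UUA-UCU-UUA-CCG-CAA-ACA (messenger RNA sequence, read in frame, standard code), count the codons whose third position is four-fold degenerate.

3

Codon 1 UUA (Leu): third position 2-fold.
Codon 2 UCU (Ser): third position 4-fold.
Codon 3 UUA (Leu): third position 2-fold.
Codon 4 CCG (Pro): third position 4-fold.
Codon 5 CAA (Gln): third position 2-fold.
Codon 6 ACA (Thr): third position 4-fold.
Four-fold degenerate third positions: 3.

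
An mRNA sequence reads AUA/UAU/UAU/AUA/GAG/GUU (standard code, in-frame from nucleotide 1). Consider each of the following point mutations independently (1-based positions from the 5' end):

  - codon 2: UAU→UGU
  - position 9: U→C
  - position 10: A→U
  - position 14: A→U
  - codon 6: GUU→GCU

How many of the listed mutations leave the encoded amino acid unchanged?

1

Codon 2: UAU (Tyr) → UGU (Cys) — missense.
Codon 3: UAU (Tyr) → UAC (Tyr) — synonymous.
Codon 4: AUA (Ile) → UUA (Leu) — missense.
Codon 5: GAG (Glu) → GUG (Val) — missense.
Codon 6: GUU (Val) → GCU (Ala) — missense.
Synonymous: 1 of 5.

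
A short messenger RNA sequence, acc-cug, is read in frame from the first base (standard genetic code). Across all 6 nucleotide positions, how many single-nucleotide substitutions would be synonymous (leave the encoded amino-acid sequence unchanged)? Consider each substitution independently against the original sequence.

Codon 1 (ACC, Thr): 3 synonymous substitutions.
Codon 2 (CUG, Leu): 4 synonymous substitutions.
Total: 3 + 4 = 7.

7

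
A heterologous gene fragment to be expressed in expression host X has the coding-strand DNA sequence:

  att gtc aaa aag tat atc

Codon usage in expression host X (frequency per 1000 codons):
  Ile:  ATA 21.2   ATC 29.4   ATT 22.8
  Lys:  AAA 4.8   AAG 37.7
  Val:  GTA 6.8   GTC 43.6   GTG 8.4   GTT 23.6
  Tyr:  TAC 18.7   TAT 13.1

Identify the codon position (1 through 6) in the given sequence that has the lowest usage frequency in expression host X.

3

Codon 1 ATT (Ile): 22.8 per 1000.
Codon 2 GTC (Val): 43.6 per 1000.
Codon 3 AAA (Lys): 4.8 per 1000.
Codon 4 AAG (Lys): 37.7 per 1000.
Codon 5 TAT (Tyr): 13.1 per 1000.
Codon 6 ATC (Ile): 29.4 per 1000.
Lowest frequency is 4.8 at codon 3.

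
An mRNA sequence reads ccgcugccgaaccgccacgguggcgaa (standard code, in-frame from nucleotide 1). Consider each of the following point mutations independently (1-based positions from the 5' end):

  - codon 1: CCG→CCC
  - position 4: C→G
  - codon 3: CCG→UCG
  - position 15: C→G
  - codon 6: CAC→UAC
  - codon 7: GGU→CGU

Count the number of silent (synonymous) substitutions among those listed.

2

Codon 1: CCG (Pro) → CCC (Pro) — synonymous.
Codon 2: CUG (Leu) → GUG (Val) — missense.
Codon 3: CCG (Pro) → UCG (Ser) — missense.
Codon 5: CGC (Arg) → CGG (Arg) — synonymous.
Codon 6: CAC (His) → UAC (Tyr) — missense.
Codon 7: GGU (Gly) → CGU (Arg) — missense.
Synonymous: 2 of 6.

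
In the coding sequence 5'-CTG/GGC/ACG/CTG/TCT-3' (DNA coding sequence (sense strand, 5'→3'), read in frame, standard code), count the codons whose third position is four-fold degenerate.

Codon 1 CTG (Leu): third position 4-fold.
Codon 2 GGC (Gly): third position 4-fold.
Codon 3 ACG (Thr): third position 4-fold.
Codon 4 CTG (Leu): third position 4-fold.
Codon 5 TCT (Ser): third position 4-fold.
Four-fold degenerate third positions: 5.

5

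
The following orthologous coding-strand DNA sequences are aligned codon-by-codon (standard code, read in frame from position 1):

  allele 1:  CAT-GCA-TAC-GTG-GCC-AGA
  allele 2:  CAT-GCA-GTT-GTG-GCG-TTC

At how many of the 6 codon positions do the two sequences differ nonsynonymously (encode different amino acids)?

2

Codon 1: CAT His / CAT His — identical.
Codon 2: GCA Ala / GCA Ala — identical.
Codon 3: TAC Tyr / GTT Val — nonsynonymous.
Codon 4: GTG Val / GTG Val — identical.
Codon 5: GCC Ala / GCG Ala — synonymous.
Codon 6: AGA Arg / TTC Phe — nonsynonymous.
Nonsynonymous differences: 2.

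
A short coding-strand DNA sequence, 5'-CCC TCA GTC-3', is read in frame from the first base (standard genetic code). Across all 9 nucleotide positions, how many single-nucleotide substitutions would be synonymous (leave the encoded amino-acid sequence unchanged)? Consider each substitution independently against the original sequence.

Codon 1 (CCC, Pro): 3 synonymous substitutions.
Codon 2 (TCA, Ser): 3 synonymous substitutions.
Codon 3 (GTC, Val): 3 synonymous substitutions.
Total: 3 + 3 + 3 = 9.

9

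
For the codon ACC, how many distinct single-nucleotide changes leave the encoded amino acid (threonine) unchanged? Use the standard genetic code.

3

Position 1: none → 0 synonymous.
Position 2: none → 0 synonymous.
Position 3: ACU, ACA, ACG → 3 synonymous.
Total: 0 + 0 + 3 = 3.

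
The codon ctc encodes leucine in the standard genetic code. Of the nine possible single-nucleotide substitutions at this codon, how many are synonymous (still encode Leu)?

3

Position 1: none → 0 synonymous.
Position 2: none → 0 synonymous.
Position 3: CTT, CTA, CTG → 3 synonymous.
Total: 0 + 0 + 3 = 3.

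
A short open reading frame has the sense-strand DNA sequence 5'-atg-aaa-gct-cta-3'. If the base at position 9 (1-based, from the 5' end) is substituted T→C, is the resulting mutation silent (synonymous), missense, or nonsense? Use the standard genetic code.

silent

Position 9 falls in codon 3: GCT → Ala.
After the substitution the codon is GCC → Ala.
Both encode Ala, so the change is synonymous.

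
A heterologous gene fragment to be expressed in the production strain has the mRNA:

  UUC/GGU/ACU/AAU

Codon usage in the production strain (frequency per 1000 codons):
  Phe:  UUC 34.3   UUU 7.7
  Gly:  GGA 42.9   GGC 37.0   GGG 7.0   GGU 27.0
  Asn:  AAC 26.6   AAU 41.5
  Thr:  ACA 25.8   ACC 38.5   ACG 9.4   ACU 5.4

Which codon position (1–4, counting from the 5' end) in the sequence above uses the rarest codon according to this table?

3

Codon 1 UUC (Phe): 34.3 per 1000.
Codon 2 GGU (Gly): 27.0 per 1000.
Codon 3 ACU (Thr): 5.4 per 1000.
Codon 4 AAU (Asn): 41.5 per 1000.
Lowest frequency is 5.4 at codon 3.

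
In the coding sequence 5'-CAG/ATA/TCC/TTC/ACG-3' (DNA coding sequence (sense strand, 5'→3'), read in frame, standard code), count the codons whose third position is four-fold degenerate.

2

Codon 1 CAG (Gln): third position 2-fold.
Codon 2 ATA (Ile): third position 3-fold.
Codon 3 TCC (Ser): third position 4-fold.
Codon 4 TTC (Phe): third position 2-fold.
Codon 5 ACG (Thr): third position 4-fold.
Four-fold degenerate third positions: 2.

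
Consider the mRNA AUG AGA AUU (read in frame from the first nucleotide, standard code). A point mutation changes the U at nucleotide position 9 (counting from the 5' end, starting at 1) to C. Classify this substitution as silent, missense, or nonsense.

silent

Position 9 falls in codon 3: AUU → Ile.
After the substitution the codon is AUC → Ile.
Both encode Ile, so the change is synonymous.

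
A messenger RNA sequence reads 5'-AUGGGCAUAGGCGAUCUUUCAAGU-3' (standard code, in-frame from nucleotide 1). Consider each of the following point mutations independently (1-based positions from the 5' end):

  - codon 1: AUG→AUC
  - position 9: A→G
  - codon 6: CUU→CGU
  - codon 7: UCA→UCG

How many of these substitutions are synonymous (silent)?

Codon 1: AUG (Met) → AUC (Ile) — missense.
Codon 3: AUA (Ile) → AUG (Met) — missense.
Codon 6: CUU (Leu) → CGU (Arg) — missense.
Codon 7: UCA (Ser) → UCG (Ser) — synonymous.
Synonymous: 1 of 4.

1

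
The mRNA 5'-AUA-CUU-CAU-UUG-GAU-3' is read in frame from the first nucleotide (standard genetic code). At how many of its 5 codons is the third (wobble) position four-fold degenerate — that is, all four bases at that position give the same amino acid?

Codon 1 AUA (Ile): third position 3-fold.
Codon 2 CUU (Leu): third position 4-fold.
Codon 3 CAU (His): third position 2-fold.
Codon 4 UUG (Leu): third position 2-fold.
Codon 5 GAU (Asp): third position 2-fold.
Four-fold degenerate third positions: 1.

1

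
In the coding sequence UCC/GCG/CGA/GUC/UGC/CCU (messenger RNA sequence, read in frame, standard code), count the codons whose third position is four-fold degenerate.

Codon 1 UCC (Ser): third position 4-fold.
Codon 2 GCG (Ala): third position 4-fold.
Codon 3 CGA (Arg): third position 4-fold.
Codon 4 GUC (Val): third position 4-fold.
Codon 5 UGC (Cys): third position 2-fold.
Codon 6 CCU (Pro): third position 4-fold.
Four-fold degenerate third positions: 5.

5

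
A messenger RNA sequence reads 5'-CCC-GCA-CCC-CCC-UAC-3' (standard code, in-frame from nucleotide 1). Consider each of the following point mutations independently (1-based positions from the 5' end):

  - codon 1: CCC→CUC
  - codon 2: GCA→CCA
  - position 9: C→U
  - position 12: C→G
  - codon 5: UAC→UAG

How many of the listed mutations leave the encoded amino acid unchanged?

2

Codon 1: CCC (Pro) → CUC (Leu) — missense.
Codon 2: GCA (Ala) → CCA (Pro) — missense.
Codon 3: CCC (Pro) → CCU (Pro) — synonymous.
Codon 4: CCC (Pro) → CCG (Pro) — synonymous.
Codon 5: UAC (Tyr) → UAG (Stop) — nonsense.
Synonymous: 2 of 5.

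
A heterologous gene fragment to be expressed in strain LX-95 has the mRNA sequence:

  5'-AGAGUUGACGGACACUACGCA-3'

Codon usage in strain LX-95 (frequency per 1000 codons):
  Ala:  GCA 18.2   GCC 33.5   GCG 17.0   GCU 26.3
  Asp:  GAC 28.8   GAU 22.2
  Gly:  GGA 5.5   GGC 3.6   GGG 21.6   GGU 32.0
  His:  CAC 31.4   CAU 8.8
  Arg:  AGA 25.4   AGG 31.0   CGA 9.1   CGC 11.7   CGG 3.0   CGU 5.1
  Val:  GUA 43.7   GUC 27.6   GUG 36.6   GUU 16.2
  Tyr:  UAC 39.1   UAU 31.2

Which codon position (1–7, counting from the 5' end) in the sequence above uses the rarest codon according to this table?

Codon 1 AGA (Arg): 25.4 per 1000.
Codon 2 GUU (Val): 16.2 per 1000.
Codon 3 GAC (Asp): 28.8 per 1000.
Codon 4 GGA (Gly): 5.5 per 1000.
Codon 5 CAC (His): 31.4 per 1000.
Codon 6 UAC (Tyr): 39.1 per 1000.
Codon 7 GCA (Ala): 18.2 per 1000.
Lowest frequency is 5.5 at codon 4.

4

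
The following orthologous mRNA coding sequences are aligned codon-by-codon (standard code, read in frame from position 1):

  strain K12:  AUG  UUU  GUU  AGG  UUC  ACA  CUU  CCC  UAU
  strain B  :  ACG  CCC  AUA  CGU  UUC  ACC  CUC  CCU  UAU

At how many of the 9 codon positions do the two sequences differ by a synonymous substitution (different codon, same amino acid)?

4

Codon 1: AUG Met / ACG Thr — nonsynonymous.
Codon 2: UUU Phe / CCC Pro — nonsynonymous.
Codon 3: GUU Val / AUA Ile — nonsynonymous.
Codon 4: AGG Arg / CGU Arg — synonymous.
Codon 5: UUC Phe / UUC Phe — identical.
Codon 6: ACA Thr / ACC Thr — synonymous.
Codon 7: CUU Leu / CUC Leu — synonymous.
Codon 8: CCC Pro / CCU Pro — synonymous.
Codon 9: UAU Tyr / UAU Tyr — identical.
Synonymous differences: 4.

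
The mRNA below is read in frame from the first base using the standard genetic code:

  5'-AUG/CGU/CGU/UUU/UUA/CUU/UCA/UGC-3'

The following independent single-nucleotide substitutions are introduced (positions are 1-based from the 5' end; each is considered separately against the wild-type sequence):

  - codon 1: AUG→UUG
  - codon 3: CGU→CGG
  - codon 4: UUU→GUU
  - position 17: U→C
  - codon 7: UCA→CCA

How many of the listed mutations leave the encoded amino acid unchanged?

Codon 1: AUG (Met) → UUG (Leu) — missense.
Codon 3: CGU (Arg) → CGG (Arg) — synonymous.
Codon 4: UUU (Phe) → GUU (Val) — missense.
Codon 6: CUU (Leu) → CCU (Pro) — missense.
Codon 7: UCA (Ser) → CCA (Pro) — missense.
Synonymous: 1 of 5.

1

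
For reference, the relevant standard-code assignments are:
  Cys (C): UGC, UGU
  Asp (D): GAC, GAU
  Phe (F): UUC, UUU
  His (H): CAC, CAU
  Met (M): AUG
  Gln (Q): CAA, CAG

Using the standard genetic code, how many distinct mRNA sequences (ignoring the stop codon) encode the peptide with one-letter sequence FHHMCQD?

64

Phe: 2 codons.
His: 2 codons.
His: 2 codons.
Met: 1 codon.
Cys: 2 codons.
Gln: 2 codons.
Asp: 2 codons.
2 × 2 × 2 × 1 × 2 × 2 × 2 = 64.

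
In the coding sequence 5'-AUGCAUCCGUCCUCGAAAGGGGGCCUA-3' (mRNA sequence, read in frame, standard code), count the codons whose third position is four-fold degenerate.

6

Codon 1 AUG (Met): third position 1-fold.
Codon 2 CAU (His): third position 2-fold.
Codon 3 CCG (Pro): third position 4-fold.
Codon 4 UCC (Ser): third position 4-fold.
Codon 5 UCG (Ser): third position 4-fold.
Codon 6 AAA (Lys): third position 2-fold.
Codon 7 GGG (Gly): third position 4-fold.
Codon 8 GGC (Gly): third position 4-fold.
Codon 9 CUA (Leu): third position 4-fold.
Four-fold degenerate third positions: 6.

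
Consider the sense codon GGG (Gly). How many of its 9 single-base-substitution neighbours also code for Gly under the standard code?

3

Position 1: none → 0 synonymous.
Position 2: none → 0 synonymous.
Position 3: GGT, GGC, GGA → 3 synonymous.
Total: 0 + 0 + 3 = 3.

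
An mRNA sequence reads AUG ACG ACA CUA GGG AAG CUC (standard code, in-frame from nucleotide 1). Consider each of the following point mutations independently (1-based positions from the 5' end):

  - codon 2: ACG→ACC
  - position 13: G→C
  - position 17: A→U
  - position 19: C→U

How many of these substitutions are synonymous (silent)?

1

Codon 2: ACG (Thr) → ACC (Thr) — synonymous.
Codon 5: GGG (Gly) → CGG (Arg) — missense.
Codon 6: AAG (Lys) → AUG (Met) — missense.
Codon 7: CUC (Leu) → UUC (Phe) — missense.
Synonymous: 1 of 4.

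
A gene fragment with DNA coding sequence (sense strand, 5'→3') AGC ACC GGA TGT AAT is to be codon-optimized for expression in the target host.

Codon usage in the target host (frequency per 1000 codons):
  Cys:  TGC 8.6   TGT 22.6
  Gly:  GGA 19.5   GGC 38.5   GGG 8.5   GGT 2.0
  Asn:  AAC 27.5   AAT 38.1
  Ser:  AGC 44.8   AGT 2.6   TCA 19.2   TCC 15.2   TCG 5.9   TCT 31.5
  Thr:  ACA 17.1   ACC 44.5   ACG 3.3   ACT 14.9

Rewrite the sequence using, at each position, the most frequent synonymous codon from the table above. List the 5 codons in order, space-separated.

AGC ACC GGC TGT AAT

Codon 1 (Ser): best is AGC at 44.8.
Codon 2 (Thr): best is ACC at 44.5.
Codon 3 (Gly): best is GGC at 38.5.
Codon 4 (Cys): best is TGT at 22.6.
Codon 5 (Asn): best is AAT at 38.1.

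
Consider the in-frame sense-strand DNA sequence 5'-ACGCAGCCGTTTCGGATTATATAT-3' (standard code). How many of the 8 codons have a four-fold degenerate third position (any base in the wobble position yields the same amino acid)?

3

Codon 1 ACG (Thr): third position 4-fold.
Codon 2 CAG (Gln): third position 2-fold.
Codon 3 CCG (Pro): third position 4-fold.
Codon 4 TTT (Phe): third position 2-fold.
Codon 5 CGG (Arg): third position 4-fold.
Codon 6 ATT (Ile): third position 3-fold.
Codon 7 ATA (Ile): third position 3-fold.
Codon 8 TAT (Tyr): third position 2-fold.
Four-fold degenerate third positions: 3.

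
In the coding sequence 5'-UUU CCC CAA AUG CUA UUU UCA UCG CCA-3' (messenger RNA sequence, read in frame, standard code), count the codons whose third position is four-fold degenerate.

Codon 1 UUU (Phe): third position 2-fold.
Codon 2 CCC (Pro): third position 4-fold.
Codon 3 CAA (Gln): third position 2-fold.
Codon 4 AUG (Met): third position 1-fold.
Codon 5 CUA (Leu): third position 4-fold.
Codon 6 UUU (Phe): third position 2-fold.
Codon 7 UCA (Ser): third position 4-fold.
Codon 8 UCG (Ser): third position 4-fold.
Codon 9 CCA (Pro): third position 4-fold.
Four-fold degenerate third positions: 5.

5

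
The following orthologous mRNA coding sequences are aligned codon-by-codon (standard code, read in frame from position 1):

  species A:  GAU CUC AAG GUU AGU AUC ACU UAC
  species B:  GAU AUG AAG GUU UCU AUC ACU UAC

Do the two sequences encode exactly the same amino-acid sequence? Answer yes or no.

Codon 1: GAU Asp / GAU Asp — identical.
Codon 2: CUC Leu / AUG Met — nonsynonymous.
Codon 3: AAG Lys / AAG Lys — identical.
Codon 4: GUU Val / GUU Val — identical.
Codon 5: AGU Ser / UCU Ser — synonymous.
Codon 6: AUC Ile / AUC Ile — identical.
Codon 7: ACU Thr / ACU Thr — identical.
Codon 8: UAC Tyr / UAC Tyr — identical.
Nonsynonymous differences: 1 → different protein.

no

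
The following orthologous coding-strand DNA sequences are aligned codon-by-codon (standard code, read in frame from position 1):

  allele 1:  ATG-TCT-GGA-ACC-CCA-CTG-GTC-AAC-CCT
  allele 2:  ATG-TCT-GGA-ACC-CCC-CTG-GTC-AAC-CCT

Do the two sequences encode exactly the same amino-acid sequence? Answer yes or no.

yes

Codon 1: ATG Met / ATG Met — identical.
Codon 2: TCT Ser / TCT Ser — identical.
Codon 3: GGA Gly / GGA Gly — identical.
Codon 4: ACC Thr / ACC Thr — identical.
Codon 5: CCA Pro / CCC Pro — synonymous.
Codon 6: CTG Leu / CTG Leu — identical.
Codon 7: GTC Val / GTC Val — identical.
Codon 8: AAC Asn / AAC Asn — identical.
Codon 9: CCT Pro / CCT Pro — identical.
Nonsynonymous differences: 0 → same protein.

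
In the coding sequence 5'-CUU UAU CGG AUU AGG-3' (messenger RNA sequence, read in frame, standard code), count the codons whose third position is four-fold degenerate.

2

Codon 1 CUU (Leu): third position 4-fold.
Codon 2 UAU (Tyr): third position 2-fold.
Codon 3 CGG (Arg): third position 4-fold.
Codon 4 AUU (Ile): third position 3-fold.
Codon 5 AGG (Arg): third position 2-fold.
Four-fold degenerate third positions: 2.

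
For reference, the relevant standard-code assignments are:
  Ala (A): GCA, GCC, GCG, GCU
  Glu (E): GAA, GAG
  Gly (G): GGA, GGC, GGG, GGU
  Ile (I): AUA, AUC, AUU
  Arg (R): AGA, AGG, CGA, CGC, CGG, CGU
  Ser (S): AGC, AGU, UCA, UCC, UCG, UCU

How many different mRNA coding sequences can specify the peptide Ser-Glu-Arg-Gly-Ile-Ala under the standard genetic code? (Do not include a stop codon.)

3456

Ser: 6 codons.
Glu: 2 codons.
Arg: 6 codons.
Gly: 4 codons.
Ile: 3 codons.
Ala: 4 codons.
6 × 2 × 6 × 4 × 3 × 4 = 3456.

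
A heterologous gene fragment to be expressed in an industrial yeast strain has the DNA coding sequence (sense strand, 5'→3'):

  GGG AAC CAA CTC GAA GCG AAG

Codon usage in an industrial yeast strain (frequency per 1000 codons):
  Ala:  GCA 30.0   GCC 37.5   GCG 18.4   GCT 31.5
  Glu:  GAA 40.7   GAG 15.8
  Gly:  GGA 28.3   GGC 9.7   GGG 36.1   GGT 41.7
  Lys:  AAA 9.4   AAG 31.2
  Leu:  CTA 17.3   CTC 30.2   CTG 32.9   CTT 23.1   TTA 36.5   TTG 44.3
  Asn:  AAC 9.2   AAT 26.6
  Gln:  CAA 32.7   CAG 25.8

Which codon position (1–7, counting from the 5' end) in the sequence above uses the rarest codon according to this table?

2

Codon 1 GGG (Gly): 36.1 per 1000.
Codon 2 AAC (Asn): 9.2 per 1000.
Codon 3 CAA (Gln): 32.7 per 1000.
Codon 4 CTC (Leu): 30.2 per 1000.
Codon 5 GAA (Glu): 40.7 per 1000.
Codon 6 GCG (Ala): 18.4 per 1000.
Codon 7 AAG (Lys): 31.2 per 1000.
Lowest frequency is 9.2 at codon 2.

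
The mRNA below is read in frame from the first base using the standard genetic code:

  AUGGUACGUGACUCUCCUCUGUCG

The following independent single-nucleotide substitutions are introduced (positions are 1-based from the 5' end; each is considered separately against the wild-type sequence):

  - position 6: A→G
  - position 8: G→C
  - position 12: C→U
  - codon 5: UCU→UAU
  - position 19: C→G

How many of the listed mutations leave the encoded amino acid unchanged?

2

Codon 2: GUA (Val) → GUG (Val) — synonymous.
Codon 3: CGU (Arg) → CCU (Pro) — missense.
Codon 4: GAC (Asp) → GAU (Asp) — synonymous.
Codon 5: UCU (Ser) → UAU (Tyr) — missense.
Codon 7: CUG (Leu) → GUG (Val) — missense.
Synonymous: 2 of 5.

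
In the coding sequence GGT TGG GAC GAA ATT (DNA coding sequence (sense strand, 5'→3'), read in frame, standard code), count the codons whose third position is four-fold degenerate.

1

Codon 1 GGT (Gly): third position 4-fold.
Codon 2 TGG (Trp): third position 1-fold.
Codon 3 GAC (Asp): third position 2-fold.
Codon 4 GAA (Glu): third position 2-fold.
Codon 5 ATT (Ile): third position 3-fold.
Four-fold degenerate third positions: 1.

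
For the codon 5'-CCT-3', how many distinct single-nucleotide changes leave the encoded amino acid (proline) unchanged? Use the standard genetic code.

3

Position 1: none → 0 synonymous.
Position 2: none → 0 synonymous.
Position 3: CCC, CCA, CCG → 3 synonymous.
Total: 0 + 0 + 3 = 3.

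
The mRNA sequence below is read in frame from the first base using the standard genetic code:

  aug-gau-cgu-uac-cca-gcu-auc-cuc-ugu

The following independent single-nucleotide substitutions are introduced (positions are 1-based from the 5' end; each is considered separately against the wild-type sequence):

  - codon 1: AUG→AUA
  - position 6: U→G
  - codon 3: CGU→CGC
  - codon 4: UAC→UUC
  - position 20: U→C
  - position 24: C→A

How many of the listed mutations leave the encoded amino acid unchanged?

2

Codon 1: AUG (Met) → AUA (Ile) — missense.
Codon 2: GAU (Asp) → GAG (Glu) — missense.
Codon 3: CGU (Arg) → CGC (Arg) — synonymous.
Codon 4: UAC (Tyr) → UUC (Phe) — missense.
Codon 7: AUC (Ile) → ACC (Thr) — missense.
Codon 8: CUC (Leu) → CUA (Leu) — synonymous.
Synonymous: 2 of 6.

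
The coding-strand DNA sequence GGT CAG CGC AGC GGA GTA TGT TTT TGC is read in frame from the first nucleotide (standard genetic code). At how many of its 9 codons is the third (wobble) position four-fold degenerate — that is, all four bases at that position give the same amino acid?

Codon 1 GGT (Gly): third position 4-fold.
Codon 2 CAG (Gln): third position 2-fold.
Codon 3 CGC (Arg): third position 4-fold.
Codon 4 AGC (Ser): third position 2-fold.
Codon 5 GGA (Gly): third position 4-fold.
Codon 6 GTA (Val): third position 4-fold.
Codon 7 TGT (Cys): third position 2-fold.
Codon 8 TTT (Phe): third position 2-fold.
Codon 9 TGC (Cys): third position 2-fold.
Four-fold degenerate third positions: 4.

4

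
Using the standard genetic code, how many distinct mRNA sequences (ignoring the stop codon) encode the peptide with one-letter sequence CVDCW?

32

Cys: 2 codons.
Val: 4 codons.
Asp: 2 codons.
Cys: 2 codons.
Trp: 1 codon.
2 × 4 × 2 × 2 × 1 = 32.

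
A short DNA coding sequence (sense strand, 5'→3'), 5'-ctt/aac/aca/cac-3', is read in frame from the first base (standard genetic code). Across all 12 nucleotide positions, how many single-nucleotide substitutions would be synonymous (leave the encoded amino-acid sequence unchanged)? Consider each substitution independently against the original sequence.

Codon 1 (CTT, Leu): 3 synonymous substitutions.
Codon 2 (AAC, Asn): 1 synonymous substitution.
Codon 3 (ACA, Thr): 3 synonymous substitutions.
Codon 4 (CAC, His): 1 synonymous substitution.
Total: 3 + 1 + 3 + 1 = 8.

8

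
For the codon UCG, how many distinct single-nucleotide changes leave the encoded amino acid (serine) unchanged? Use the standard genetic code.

Position 1: none → 0 synonymous.
Position 2: none → 0 synonymous.
Position 3: UCU, UCC, UCA → 3 synonymous.
Total: 0 + 0 + 3 = 3.

3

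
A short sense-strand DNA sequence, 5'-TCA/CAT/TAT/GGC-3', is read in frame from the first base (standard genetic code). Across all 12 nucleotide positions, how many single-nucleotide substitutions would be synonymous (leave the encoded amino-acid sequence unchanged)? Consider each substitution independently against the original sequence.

8

Codon 1 (TCA, Ser): 3 synonymous substitutions.
Codon 2 (CAT, His): 1 synonymous substitution.
Codon 3 (TAT, Tyr): 1 synonymous substitution.
Codon 4 (GGC, Gly): 3 synonymous substitutions.
Total: 3 + 1 + 1 + 3 = 8.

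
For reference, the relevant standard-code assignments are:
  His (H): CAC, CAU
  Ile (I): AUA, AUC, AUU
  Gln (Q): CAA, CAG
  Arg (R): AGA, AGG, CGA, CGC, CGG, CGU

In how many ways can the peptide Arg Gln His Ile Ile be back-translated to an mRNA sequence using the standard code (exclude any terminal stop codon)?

216

Arg: 6 codons.
Gln: 2 codons.
His: 2 codons.
Ile: 3 codons.
Ile: 3 codons.
6 × 2 × 2 × 3 × 3 = 216.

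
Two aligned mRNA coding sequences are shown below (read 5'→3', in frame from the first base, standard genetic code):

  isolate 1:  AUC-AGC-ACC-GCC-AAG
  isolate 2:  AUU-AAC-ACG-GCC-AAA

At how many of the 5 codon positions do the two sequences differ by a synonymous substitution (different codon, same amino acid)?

3

Codon 1: AUC Ile / AUU Ile — synonymous.
Codon 2: AGC Ser / AAC Asn — nonsynonymous.
Codon 3: ACC Thr / ACG Thr — synonymous.
Codon 4: GCC Ala / GCC Ala — identical.
Codon 5: AAG Lys / AAA Lys — synonymous.
Synonymous differences: 3.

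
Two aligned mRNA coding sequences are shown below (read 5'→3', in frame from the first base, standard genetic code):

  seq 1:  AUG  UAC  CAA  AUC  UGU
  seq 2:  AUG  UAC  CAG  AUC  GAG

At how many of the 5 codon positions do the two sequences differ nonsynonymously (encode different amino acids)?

Codon 1: AUG Met / AUG Met — identical.
Codon 2: UAC Tyr / UAC Tyr — identical.
Codon 3: CAA Gln / CAG Gln — synonymous.
Codon 4: AUC Ile / AUC Ile — identical.
Codon 5: UGU Cys / GAG Glu — nonsynonymous.
Nonsynonymous differences: 1.

1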